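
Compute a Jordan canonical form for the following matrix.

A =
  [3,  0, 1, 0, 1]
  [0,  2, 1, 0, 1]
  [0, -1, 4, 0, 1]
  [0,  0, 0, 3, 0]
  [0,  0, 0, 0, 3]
J_3(3) ⊕ J_1(3) ⊕ J_1(3)

The characteristic polynomial is
  det(x·I − A) = x^5 - 15*x^4 + 90*x^3 - 270*x^2 + 405*x - 243 = (x - 3)^5

Eigenvalues and multiplicities (the geometric multiplicity of λ is n − rank(A − λI), which equals the number of Jordan blocks for λ):
  λ = 3: algebraic multiplicity = 5, geometric multiplicity = 3

Determining the block sizes for each eigenvalue:
  λ = 3: with am = 5 and gm = 3, the partition is not yet determined (e.g. several partitions of 5 into 3 parts exist). Let N = A − (3)·I. Computing rank(N^1) = 2, rank(N^2) = 1, rank(N^3) = 0; the number of blocks of size ≥ j is rank(N^{j−1}) − rank(N^j), giving [3, 1, 1]. So we have 1 block(s) of size 3, 2 block(s) of size 1 → block sizes [3, 1, 1]

Assembling the blocks gives a Jordan form
J =
  [3, 1, 0, 0, 0]
  [0, 3, 1, 0, 0]
  [0, 0, 3, 0, 0]
  [0, 0, 0, 3, 0]
  [0, 0, 0, 0, 3]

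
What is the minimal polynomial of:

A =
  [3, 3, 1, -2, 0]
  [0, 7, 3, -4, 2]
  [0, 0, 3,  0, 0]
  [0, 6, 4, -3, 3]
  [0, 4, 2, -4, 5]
x^3 - 9*x^2 + 27*x - 27

The characteristic polynomial is χ_A(x) = (x - 3)^5, so the eigenvalues are known. The minimal polynomial is
  m_A(x) = Π_λ (x − λ)^{k_λ}
where k_λ is the size of the *largest* Jordan block for λ (equivalently, the smallest k with (A − λI)^k v = 0 for every generalised eigenvector v of λ).

  λ = 3: largest Jordan block has size 3, contributing (x − 3)^3

So m_A(x) = (x - 3)^3 = x^3 - 9*x^2 + 27*x - 27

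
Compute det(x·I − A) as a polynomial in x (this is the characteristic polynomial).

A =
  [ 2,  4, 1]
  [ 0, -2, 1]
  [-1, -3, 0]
x^3

Expanding det(x·I − A) (e.g. by cofactor expansion or by noting that A is similar to its Jordan form J, which has the same characteristic polynomial as A) gives
  χ_A(x) = x^3
which factors as x^3. The eigenvalues (with algebraic multiplicities) are λ = 0 with multiplicity 3.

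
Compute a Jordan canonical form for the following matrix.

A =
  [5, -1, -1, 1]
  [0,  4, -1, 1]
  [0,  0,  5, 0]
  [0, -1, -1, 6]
J_2(5) ⊕ J_1(5) ⊕ J_1(5)

The characteristic polynomial is
  det(x·I − A) = x^4 - 20*x^3 + 150*x^2 - 500*x + 625 = (x - 5)^4

Eigenvalues and multiplicities (the geometric multiplicity of λ is n − rank(A − λI), which equals the number of Jordan blocks for λ):
  λ = 5: algebraic multiplicity = 4, geometric multiplicity = 3

Determining the block sizes for each eigenvalue:
  λ = 5: 3 blocks summing to 4 forces exactly one block of size 2 and the rest size 1 → block sizes [2, 1, 1]

Assembling the blocks gives a Jordan form
J =
  [5, 1, 0, 0]
  [0, 5, 0, 0]
  [0, 0, 5, 0]
  [0, 0, 0, 5]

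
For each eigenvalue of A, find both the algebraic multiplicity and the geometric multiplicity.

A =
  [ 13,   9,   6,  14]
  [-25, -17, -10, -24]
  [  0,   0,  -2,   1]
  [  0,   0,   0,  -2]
λ = -2: alg = 4, geom = 2

Step 1 — factor the characteristic polynomial to read off the algebraic multiplicities:
  χ_A(x) = (x + 2)^4

Step 2 — compute geometric multiplicities via the rank-nullity identity g(λ) = n − rank(A − λI):
  rank(A − (-2)·I) = 2, so dim ker(A − (-2)·I) = n − 2 = 2

Summary:
  λ = -2: algebraic multiplicity = 4, geometric multiplicity = 2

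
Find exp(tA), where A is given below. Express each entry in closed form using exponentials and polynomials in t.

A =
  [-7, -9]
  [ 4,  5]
e^{tA} =
  [-6*t*exp(-t) + exp(-t), -9*t*exp(-t)]
  [4*t*exp(-t), 6*t*exp(-t) + exp(-t)]

Strategy: write A = P · J · P⁻¹ where J is a Jordan canonical form, so e^{tA} = P · e^{tJ} · P⁻¹, and e^{tJ} can be computed block-by-block.

A has Jordan form
J =
  [-1,  1]
  [ 0, -1]
(up to reordering of blocks).

Per-block formulas:
  For a 2×2 Jordan block J_2(-1): exp(t · J_2(-1)) = e^(-1t)·(I + t·N), where N is the 2×2 nilpotent shift.

After assembling e^{tJ} and conjugating by P, we get:

e^{tA} =
  [-6*t*exp(-t) + exp(-t), -9*t*exp(-t)]
  [4*t*exp(-t), 6*t*exp(-t) + exp(-t)]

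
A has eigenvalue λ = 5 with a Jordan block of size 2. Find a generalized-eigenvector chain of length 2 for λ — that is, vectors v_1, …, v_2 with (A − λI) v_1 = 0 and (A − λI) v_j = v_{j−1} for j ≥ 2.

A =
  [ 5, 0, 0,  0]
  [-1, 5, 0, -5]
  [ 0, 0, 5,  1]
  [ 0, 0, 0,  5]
A Jordan chain for λ = 5 of length 2:
v_1 = (0, -1, 0, 0)ᵀ
v_2 = (1, 0, 0, 0)ᵀ

Let N = A − (5)·I. We want v_2 with N^2 v_2 = 0 but N^1 v_2 ≠ 0; then v_{j-1} := N · v_j for j = 2, …, 2.

Pick v_2 = (1, 0, 0, 0)ᵀ.
Then v_1 = N · v_2 = (0, -1, 0, 0)ᵀ.

Sanity check: (A − (5)·I) v_1 = (0, 0, 0, 0)ᵀ = 0. ✓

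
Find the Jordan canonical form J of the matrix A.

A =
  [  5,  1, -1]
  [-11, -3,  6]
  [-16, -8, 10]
J_3(4)

The characteristic polynomial is
  det(x·I − A) = x^3 - 12*x^2 + 48*x - 64 = (x - 4)^3

Eigenvalues and multiplicities (the geometric multiplicity of λ is n − rank(A − λI), which equals the number of Jordan blocks for λ):
  λ = 4: algebraic multiplicity = 3, geometric multiplicity = 1

Determining the block sizes for each eigenvalue:
  λ = 4: one block (gm = 1), so the single block has size am = 3 → block sizes [3]

Assembling the blocks gives a Jordan form
J =
  [4, 1, 0]
  [0, 4, 1]
  [0, 0, 4]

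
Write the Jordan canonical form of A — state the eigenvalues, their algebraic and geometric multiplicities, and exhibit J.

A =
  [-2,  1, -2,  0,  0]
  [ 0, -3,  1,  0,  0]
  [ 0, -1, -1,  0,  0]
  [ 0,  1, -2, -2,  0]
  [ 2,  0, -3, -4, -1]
J_3(-2) ⊕ J_1(-2) ⊕ J_1(-1)

The characteristic polynomial is
  det(x·I − A) = x^5 + 9*x^4 + 32*x^3 + 56*x^2 + 48*x + 16 = (x + 1)*(x + 2)^4

Eigenvalues and multiplicities (the geometric multiplicity of λ is n − rank(A − λI), which equals the number of Jordan blocks for λ):
  λ = -2: algebraic multiplicity = 4, geometric multiplicity = 2
  λ = -1: algebraic multiplicity = 1, geometric multiplicity = 1

Determining the block sizes for each eigenvalue:
  λ = -2: with am = 4 and gm = 2, the partition is not yet determined (e.g. several partitions of 4 into 2 parts exist). Let N = A − (-2)·I. Computing rank(N^1) = 3, rank(N^2) = 2, rank(N^3) = 1; the number of blocks of size ≥ j is rank(N^{j−1}) − rank(N^j), giving [2, 1, 1]. So we have 1 block(s) of size 3, 1 block(s) of size 1 → block sizes [3, 1]
  λ = -1: one block (gm = 1), so the single block has size am = 1 → block sizes [1]

Assembling the blocks gives a Jordan form
J =
  [-2,  1,  0,  0,  0]
  [ 0, -2,  1,  0,  0]
  [ 0,  0, -2,  0,  0]
  [ 0,  0,  0, -2,  0]
  [ 0,  0,  0,  0, -1]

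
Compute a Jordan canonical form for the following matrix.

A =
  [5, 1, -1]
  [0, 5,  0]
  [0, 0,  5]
J_2(5) ⊕ J_1(5)

The characteristic polynomial is
  det(x·I − A) = x^3 - 15*x^2 + 75*x - 125 = (x - 5)^3

Eigenvalues and multiplicities (the geometric multiplicity of λ is n − rank(A − λI), which equals the number of Jordan blocks for λ):
  λ = 5: algebraic multiplicity = 3, geometric multiplicity = 2

Determining the block sizes for each eigenvalue:
  λ = 5: 2 blocks summing to 3 forces exactly one block of size 2 and the rest size 1 → block sizes [2, 1]

Assembling the blocks gives a Jordan form
J =
  [5, 1, 0]
  [0, 5, 0]
  [0, 0, 5]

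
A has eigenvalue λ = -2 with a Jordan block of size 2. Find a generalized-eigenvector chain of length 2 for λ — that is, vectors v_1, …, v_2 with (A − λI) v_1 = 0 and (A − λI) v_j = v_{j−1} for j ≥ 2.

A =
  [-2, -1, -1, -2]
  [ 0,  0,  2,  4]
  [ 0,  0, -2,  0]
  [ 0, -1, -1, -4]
A Jordan chain for λ = -2 of length 2:
v_1 = (-1, 2, 0, -1)ᵀ
v_2 = (0, 1, 0, 0)ᵀ

Let N = A − (-2)·I. We want v_2 with N^2 v_2 = 0 but N^1 v_2 ≠ 0; then v_{j-1} := N · v_j for j = 2, …, 2.

Pick v_2 = (0, 1, 0, 0)ᵀ.
Then v_1 = N · v_2 = (-1, 2, 0, -1)ᵀ.

Sanity check: (A − (-2)·I) v_1 = (0, 0, 0, 0)ᵀ = 0. ✓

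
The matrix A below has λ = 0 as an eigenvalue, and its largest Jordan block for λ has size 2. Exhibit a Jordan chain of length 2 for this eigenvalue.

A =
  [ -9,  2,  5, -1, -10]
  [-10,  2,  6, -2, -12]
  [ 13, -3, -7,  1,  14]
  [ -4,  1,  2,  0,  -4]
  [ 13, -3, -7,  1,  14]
A Jordan chain for λ = 0 of length 2:
v_1 = (-9, -10, 13, -4, 13)ᵀ
v_2 = (1, 0, 0, 0, 0)ᵀ

Let N = A − (0)·I. We want v_2 with N^2 v_2 = 0 but N^1 v_2 ≠ 0; then v_{j-1} := N · v_j for j = 2, …, 2.

Pick v_2 = (1, 0, 0, 0, 0)ᵀ.
Then v_1 = N · v_2 = (-9, -10, 13, -4, 13)ᵀ.

Sanity check: (A − (0)·I) v_1 = (0, 0, 0, 0, 0)ᵀ = 0. ✓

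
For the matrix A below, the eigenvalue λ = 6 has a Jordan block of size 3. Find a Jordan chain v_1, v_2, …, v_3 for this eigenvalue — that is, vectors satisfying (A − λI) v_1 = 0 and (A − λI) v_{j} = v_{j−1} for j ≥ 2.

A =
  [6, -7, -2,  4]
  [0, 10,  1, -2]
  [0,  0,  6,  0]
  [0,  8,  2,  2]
A Jordan chain for λ = 6 of length 3:
v_1 = (4, 0, 0, 0)ᵀ
v_2 = (-7, 4, 0, 8)ᵀ
v_3 = (0, 1, 0, 0)ᵀ

Let N = A − (6)·I. We want v_3 with N^3 v_3 = 0 but N^2 v_3 ≠ 0; then v_{j-1} := N · v_j for j = 3, …, 2.

Pick v_3 = (0, 1, 0, 0)ᵀ.
Then v_2 = N · v_3 = (-7, 4, 0, 8)ᵀ.
Then v_1 = N · v_2 = (4, 0, 0, 0)ᵀ.

Sanity check: (A − (6)·I) v_1 = (0, 0, 0, 0)ᵀ = 0. ✓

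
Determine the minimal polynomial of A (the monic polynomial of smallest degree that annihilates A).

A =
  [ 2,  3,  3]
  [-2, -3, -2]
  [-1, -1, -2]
x^2 + 2*x + 1

The characteristic polynomial is χ_A(x) = (x + 1)^3, so the eigenvalues are known. The minimal polynomial is
  m_A(x) = Π_λ (x − λ)^{k_λ}
where k_λ is the size of the *largest* Jordan block for λ (equivalently, the smallest k with (A − λI)^k v = 0 for every generalised eigenvector v of λ).

  λ = -1: largest Jordan block has size 2, contributing (x + 1)^2

So m_A(x) = (x + 1)^2 = x^2 + 2*x + 1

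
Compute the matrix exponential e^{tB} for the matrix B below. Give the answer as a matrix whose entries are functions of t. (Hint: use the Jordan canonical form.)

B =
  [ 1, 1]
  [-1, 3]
e^{tB} =
  [-t*exp(2*t) + exp(2*t), t*exp(2*t)]
  [-t*exp(2*t), t*exp(2*t) + exp(2*t)]

Strategy: write B = P · J · P⁻¹ where J is a Jordan canonical form, so e^{tB} = P · e^{tJ} · P⁻¹, and e^{tJ} can be computed block-by-block.

B has Jordan form
J =
  [2, 1]
  [0, 2]
(up to reordering of blocks).

Per-block formulas:
  For a 2×2 Jordan block J_2(2): exp(t · J_2(2)) = e^(2t)·(I + t·N), where N is the 2×2 nilpotent shift.

After assembling e^{tJ} and conjugating by P, we get:

e^{tB} =
  [-t*exp(2*t) + exp(2*t), t*exp(2*t)]
  [-t*exp(2*t), t*exp(2*t) + exp(2*t)]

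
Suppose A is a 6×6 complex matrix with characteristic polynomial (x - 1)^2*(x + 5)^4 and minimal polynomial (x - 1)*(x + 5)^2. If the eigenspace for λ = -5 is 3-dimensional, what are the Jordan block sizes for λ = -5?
Block sizes for λ = -5: [2, 1, 1]

Step 1 — from the characteristic polynomial, algebraic multiplicity of λ = -5 is 4. From dim ker(A − (-5)·I) = 3, there are exactly 3 Jordan blocks for λ = -5.
Step 2 — from the minimal polynomial, the factor (x + 5)^2 tells us the largest block for λ = -5 has size 2.
Step 3 — with total size 4, 3 blocks, and largest block 2, the block sizes (in nonincreasing order) are [2, 1, 1].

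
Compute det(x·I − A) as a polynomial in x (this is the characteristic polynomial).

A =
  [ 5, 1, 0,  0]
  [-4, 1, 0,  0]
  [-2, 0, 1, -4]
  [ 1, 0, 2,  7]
x^4 - 14*x^3 + 72*x^2 - 162*x + 135

Expanding det(x·I − A) (e.g. by cofactor expansion or by noting that A is similar to its Jordan form J, which has the same characteristic polynomial as A) gives
  χ_A(x) = x^4 - 14*x^3 + 72*x^2 - 162*x + 135
which factors as (x - 5)*(x - 3)^3. The eigenvalues (with algebraic multiplicities) are λ = 3 with multiplicity 3, λ = 5 with multiplicity 1.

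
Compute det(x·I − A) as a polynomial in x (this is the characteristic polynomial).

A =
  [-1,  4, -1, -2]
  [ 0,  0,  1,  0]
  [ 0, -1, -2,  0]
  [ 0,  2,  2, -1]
x^4 + 4*x^3 + 6*x^2 + 4*x + 1

Expanding det(x·I − A) (e.g. by cofactor expansion or by noting that A is similar to its Jordan form J, which has the same characteristic polynomial as A) gives
  χ_A(x) = x^4 + 4*x^3 + 6*x^2 + 4*x + 1
which factors as (x + 1)^4. The eigenvalues (with algebraic multiplicities) are λ = -1 with multiplicity 4.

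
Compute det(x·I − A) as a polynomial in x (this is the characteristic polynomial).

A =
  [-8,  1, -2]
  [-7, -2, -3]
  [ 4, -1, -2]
x^3 + 12*x^2 + 48*x + 64

Expanding det(x·I − A) (e.g. by cofactor expansion or by noting that A is similar to its Jordan form J, which has the same characteristic polynomial as A) gives
  χ_A(x) = x^3 + 12*x^2 + 48*x + 64
which factors as (x + 4)^3. The eigenvalues (with algebraic multiplicities) are λ = -4 with multiplicity 3.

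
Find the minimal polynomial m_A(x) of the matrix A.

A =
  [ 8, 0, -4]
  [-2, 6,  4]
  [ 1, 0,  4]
x^2 - 12*x + 36

The characteristic polynomial is χ_A(x) = (x - 6)^3, so the eigenvalues are known. The minimal polynomial is
  m_A(x) = Π_λ (x − λ)^{k_λ}
where k_λ is the size of the *largest* Jordan block for λ (equivalently, the smallest k with (A − λI)^k v = 0 for every generalised eigenvector v of λ).

  λ = 6: largest Jordan block has size 2, contributing (x − 6)^2

So m_A(x) = (x - 6)^2 = x^2 - 12*x + 36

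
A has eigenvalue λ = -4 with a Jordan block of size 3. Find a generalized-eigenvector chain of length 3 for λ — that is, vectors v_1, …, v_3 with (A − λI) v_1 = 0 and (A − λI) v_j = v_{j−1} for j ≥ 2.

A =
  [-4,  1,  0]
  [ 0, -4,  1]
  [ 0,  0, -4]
A Jordan chain for λ = -4 of length 3:
v_1 = (1, 0, 0)ᵀ
v_2 = (0, 1, 0)ᵀ
v_3 = (0, 0, 1)ᵀ

Let N = A − (-4)·I. We want v_3 with N^3 v_3 = 0 but N^2 v_3 ≠ 0; then v_{j-1} := N · v_j for j = 3, …, 2.

Pick v_3 = (0, 0, 1)ᵀ.
Then v_2 = N · v_3 = (0, 1, 0)ᵀ.
Then v_1 = N · v_2 = (1, 0, 0)ᵀ.

Sanity check: (A − (-4)·I) v_1 = (0, 0, 0)ᵀ = 0. ✓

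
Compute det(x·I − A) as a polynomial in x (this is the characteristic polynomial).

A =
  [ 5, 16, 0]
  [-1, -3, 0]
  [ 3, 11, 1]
x^3 - 3*x^2 + 3*x - 1

Expanding det(x·I − A) (e.g. by cofactor expansion or by noting that A is similar to its Jordan form J, which has the same characteristic polynomial as A) gives
  χ_A(x) = x^3 - 3*x^2 + 3*x - 1
which factors as (x - 1)^3. The eigenvalues (with algebraic multiplicities) are λ = 1 with multiplicity 3.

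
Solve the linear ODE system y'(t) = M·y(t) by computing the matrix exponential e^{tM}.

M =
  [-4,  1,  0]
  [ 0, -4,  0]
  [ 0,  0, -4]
e^{tM} =
  [exp(-4*t), t*exp(-4*t), 0]
  [0, exp(-4*t), 0]
  [0, 0, exp(-4*t)]

Strategy: write M = P · J · P⁻¹ where J is a Jordan canonical form, so e^{tM} = P · e^{tJ} · P⁻¹, and e^{tJ} can be computed block-by-block.

M has Jordan form
J =
  [-4,  1,  0]
  [ 0, -4,  0]
  [ 0,  0, -4]
(up to reordering of blocks).

Per-block formulas:
  For a 1×1 block at λ = -4: exp(t · [-4]) = [e^(-4t)].
  For a 2×2 Jordan block J_2(-4): exp(t · J_2(-4)) = e^(-4t)·(I + t·N), where N is the 2×2 nilpotent shift.

After assembling e^{tJ} and conjugating by P, we get:

e^{tM} =
  [exp(-4*t), t*exp(-4*t), 0]
  [0, exp(-4*t), 0]
  [0, 0, exp(-4*t)]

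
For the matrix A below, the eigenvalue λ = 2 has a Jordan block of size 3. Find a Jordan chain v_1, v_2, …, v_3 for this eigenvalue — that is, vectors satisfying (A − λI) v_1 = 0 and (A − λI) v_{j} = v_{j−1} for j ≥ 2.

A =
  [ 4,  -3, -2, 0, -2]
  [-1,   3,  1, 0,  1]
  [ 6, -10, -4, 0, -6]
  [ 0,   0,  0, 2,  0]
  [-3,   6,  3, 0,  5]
A Jordan chain for λ = 2 of length 3:
v_1 = (1, 0, 4, 0, -3)ᵀ
v_2 = (2, -1, 6, 0, -3)ᵀ
v_3 = (1, 0, 0, 0, 0)ᵀ

Let N = A − (2)·I. We want v_3 with N^3 v_3 = 0 but N^2 v_3 ≠ 0; then v_{j-1} := N · v_j for j = 3, …, 2.

Pick v_3 = (1, 0, 0, 0, 0)ᵀ.
Then v_2 = N · v_3 = (2, -1, 6, 0, -3)ᵀ.
Then v_1 = N · v_2 = (1, 0, 4, 0, -3)ᵀ.

Sanity check: (A − (2)·I) v_1 = (0, 0, 0, 0, 0)ᵀ = 0. ✓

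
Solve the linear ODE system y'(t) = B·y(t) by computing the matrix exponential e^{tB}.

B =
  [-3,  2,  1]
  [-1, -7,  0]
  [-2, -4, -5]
e^{tB} =
  [2*t*exp(-5*t) + exp(-5*t), -2*t^2*exp(-5*t) + 2*t*exp(-5*t), t^2*exp(-5*t) + t*exp(-5*t)]
  [-t*exp(-5*t), t^2*exp(-5*t) - 2*t*exp(-5*t) + exp(-5*t), -t^2*exp(-5*t)/2]
  [-2*t*exp(-5*t), 2*t^2*exp(-5*t) - 4*t*exp(-5*t), -t^2*exp(-5*t) + exp(-5*t)]

Strategy: write B = P · J · P⁻¹ where J is a Jordan canonical form, so e^{tB} = P · e^{tJ} · P⁻¹, and e^{tJ} can be computed block-by-block.

B has Jordan form
J =
  [-5,  1,  0]
  [ 0, -5,  1]
  [ 0,  0, -5]
(up to reordering of blocks).

Per-block formulas:
  For a 3×3 Jordan block J_3(-5): exp(t · J_3(-5)) = e^(-5t)·(I + t·N + (t^2/2)·N^2), where N is the 3×3 nilpotent shift.

After assembling e^{tJ} and conjugating by P, we get:

e^{tB} =
  [2*t*exp(-5*t) + exp(-5*t), -2*t^2*exp(-5*t) + 2*t*exp(-5*t), t^2*exp(-5*t) + t*exp(-5*t)]
  [-t*exp(-5*t), t^2*exp(-5*t) - 2*t*exp(-5*t) + exp(-5*t), -t^2*exp(-5*t)/2]
  [-2*t*exp(-5*t), 2*t^2*exp(-5*t) - 4*t*exp(-5*t), -t^2*exp(-5*t) + exp(-5*t)]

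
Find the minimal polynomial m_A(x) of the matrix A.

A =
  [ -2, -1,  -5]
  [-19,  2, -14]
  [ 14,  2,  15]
x^3 - 15*x^2 + 75*x - 125

The characteristic polynomial is χ_A(x) = (x - 5)^3, so the eigenvalues are known. The minimal polynomial is
  m_A(x) = Π_λ (x − λ)^{k_λ}
where k_λ is the size of the *largest* Jordan block for λ (equivalently, the smallest k with (A − λI)^k v = 0 for every generalised eigenvector v of λ).

  λ = 5: largest Jordan block has size 3, contributing (x − 5)^3

So m_A(x) = (x - 5)^3 = x^3 - 15*x^2 + 75*x - 125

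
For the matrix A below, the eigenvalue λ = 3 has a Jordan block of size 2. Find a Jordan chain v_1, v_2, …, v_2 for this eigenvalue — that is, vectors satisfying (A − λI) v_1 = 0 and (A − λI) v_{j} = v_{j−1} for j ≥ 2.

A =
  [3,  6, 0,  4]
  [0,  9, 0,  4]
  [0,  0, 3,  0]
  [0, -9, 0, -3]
A Jordan chain for λ = 3 of length 2:
v_1 = (6, 6, 0, -9)ᵀ
v_2 = (0, 1, 0, 0)ᵀ

Let N = A − (3)·I. We want v_2 with N^2 v_2 = 0 but N^1 v_2 ≠ 0; then v_{j-1} := N · v_j for j = 2, …, 2.

Pick v_2 = (0, 1, 0, 0)ᵀ.
Then v_1 = N · v_2 = (6, 6, 0, -9)ᵀ.

Sanity check: (A − (3)·I) v_1 = (0, 0, 0, 0)ᵀ = 0. ✓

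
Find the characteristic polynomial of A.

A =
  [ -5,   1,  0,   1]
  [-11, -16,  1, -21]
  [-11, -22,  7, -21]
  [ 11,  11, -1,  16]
x^4 - 2*x^3 - 59*x^2 + 60*x + 900

Expanding det(x·I − A) (e.g. by cofactor expansion or by noting that A is similar to its Jordan form J, which has the same characteristic polynomial as A) gives
  χ_A(x) = x^4 - 2*x^3 - 59*x^2 + 60*x + 900
which factors as (x - 6)^2*(x + 5)^2. The eigenvalues (with algebraic multiplicities) are λ = -5 with multiplicity 2, λ = 6 with multiplicity 2.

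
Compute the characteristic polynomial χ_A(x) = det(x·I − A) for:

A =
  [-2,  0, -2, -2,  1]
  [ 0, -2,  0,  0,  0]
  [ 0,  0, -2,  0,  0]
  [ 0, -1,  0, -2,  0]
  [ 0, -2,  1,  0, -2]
x^5 + 10*x^4 + 40*x^3 + 80*x^2 + 80*x + 32

Expanding det(x·I − A) (e.g. by cofactor expansion or by noting that A is similar to its Jordan form J, which has the same characteristic polynomial as A) gives
  χ_A(x) = x^5 + 10*x^4 + 40*x^3 + 80*x^2 + 80*x + 32
which factors as (x + 2)^5. The eigenvalues (with algebraic multiplicities) are λ = -2 with multiplicity 5.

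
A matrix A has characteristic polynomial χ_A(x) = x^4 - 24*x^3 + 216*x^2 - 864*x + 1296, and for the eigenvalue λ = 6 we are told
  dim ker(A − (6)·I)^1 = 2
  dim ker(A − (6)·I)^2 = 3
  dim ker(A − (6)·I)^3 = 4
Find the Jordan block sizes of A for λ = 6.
Block sizes for λ = 6: [3, 1]

From the dimensions of kernels of powers, the number of Jordan blocks of size at least j is d_j − d_{j−1} where d_j = dim ker(N^j) (with d_0 = 0). Computing the differences gives [2, 1, 1].
The number of blocks of size exactly k is (#blocks of size ≥ k) − (#blocks of size ≥ k + 1), so the partition is: 1 block(s) of size 1, 1 block(s) of size 3.
In nonincreasing order the block sizes are [3, 1].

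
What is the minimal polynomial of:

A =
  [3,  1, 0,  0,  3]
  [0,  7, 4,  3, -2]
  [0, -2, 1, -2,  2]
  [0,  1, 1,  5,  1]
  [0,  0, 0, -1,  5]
x^5 - 21*x^4 + 174*x^3 - 710*x^2 + 1425*x - 1125

The characteristic polynomial is χ_A(x) = (x - 5)^3*(x - 3)^2, so the eigenvalues are known. The minimal polynomial is
  m_A(x) = Π_λ (x − λ)^{k_λ}
where k_λ is the size of the *largest* Jordan block for λ (equivalently, the smallest k with (A − λI)^k v = 0 for every generalised eigenvector v of λ).

  λ = 3: largest Jordan block has size 2, contributing (x − 3)^2
  λ = 5: largest Jordan block has size 3, contributing (x − 5)^3

So m_A(x) = (x - 5)^3*(x - 3)^2 = x^5 - 21*x^4 + 174*x^3 - 710*x^2 + 1425*x - 1125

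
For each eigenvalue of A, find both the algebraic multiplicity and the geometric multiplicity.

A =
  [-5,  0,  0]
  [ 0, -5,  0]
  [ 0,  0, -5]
λ = -5: alg = 3, geom = 3

Step 1 — factor the characteristic polynomial to read off the algebraic multiplicities:
  χ_A(x) = (x + 5)^3

Step 2 — compute geometric multiplicities via the rank-nullity identity g(λ) = n − rank(A − λI):
  rank(A − (-5)·I) = 0, so dim ker(A − (-5)·I) = n − 0 = 3

Summary:
  λ = -5: algebraic multiplicity = 3, geometric multiplicity = 3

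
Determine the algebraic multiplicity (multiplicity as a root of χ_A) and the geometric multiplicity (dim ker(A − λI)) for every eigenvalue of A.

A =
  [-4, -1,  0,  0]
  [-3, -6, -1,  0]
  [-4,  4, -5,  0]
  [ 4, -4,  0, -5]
λ = -5: alg = 4, geom = 2

Step 1 — factor the characteristic polynomial to read off the algebraic multiplicities:
  χ_A(x) = (x + 5)^4

Step 2 — compute geometric multiplicities via the rank-nullity identity g(λ) = n − rank(A − λI):
  rank(A − (-5)·I) = 2, so dim ker(A − (-5)·I) = n − 2 = 2

Summary:
  λ = -5: algebraic multiplicity = 4, geometric multiplicity = 2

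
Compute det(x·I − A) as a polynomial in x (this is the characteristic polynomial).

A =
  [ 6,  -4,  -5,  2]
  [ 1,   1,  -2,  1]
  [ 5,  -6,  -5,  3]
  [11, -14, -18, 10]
x^4 - 12*x^3 + 54*x^2 - 108*x + 81

Expanding det(x·I − A) (e.g. by cofactor expansion or by noting that A is similar to its Jordan form J, which has the same characteristic polynomial as A) gives
  χ_A(x) = x^4 - 12*x^3 + 54*x^2 - 108*x + 81
which factors as (x - 3)^4. The eigenvalues (with algebraic multiplicities) are λ = 3 with multiplicity 4.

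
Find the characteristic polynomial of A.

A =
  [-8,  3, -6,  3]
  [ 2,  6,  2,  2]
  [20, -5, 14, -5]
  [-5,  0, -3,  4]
x^4 - 16*x^3 + 96*x^2 - 256*x + 256

Expanding det(x·I − A) (e.g. by cofactor expansion or by noting that A is similar to its Jordan form J, which has the same characteristic polynomial as A) gives
  χ_A(x) = x^4 - 16*x^3 + 96*x^2 - 256*x + 256
which factors as (x - 4)^4. The eigenvalues (with algebraic multiplicities) are λ = 4 with multiplicity 4.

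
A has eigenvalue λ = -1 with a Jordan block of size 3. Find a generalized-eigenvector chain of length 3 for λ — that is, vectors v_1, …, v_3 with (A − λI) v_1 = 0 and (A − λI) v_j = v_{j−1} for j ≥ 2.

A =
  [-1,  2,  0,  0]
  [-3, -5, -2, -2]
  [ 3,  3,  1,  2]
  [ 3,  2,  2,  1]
A Jordan chain for λ = -1 of length 3:
v_1 = (-6, 0, 3, 6)ᵀ
v_2 = (0, -3, 3, 3)ᵀ
v_3 = (1, 0, 0, 0)ᵀ

Let N = A − (-1)·I. We want v_3 with N^3 v_3 = 0 but N^2 v_3 ≠ 0; then v_{j-1} := N · v_j for j = 3, …, 2.

Pick v_3 = (1, 0, 0, 0)ᵀ.
Then v_2 = N · v_3 = (0, -3, 3, 3)ᵀ.
Then v_1 = N · v_2 = (-6, 0, 3, 6)ᵀ.

Sanity check: (A − (-1)·I) v_1 = (0, 0, 0, 0)ᵀ = 0. ✓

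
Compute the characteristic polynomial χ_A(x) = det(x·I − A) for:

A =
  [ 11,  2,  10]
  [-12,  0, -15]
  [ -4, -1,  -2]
x^3 - 9*x^2 + 27*x - 27

Expanding det(x·I − A) (e.g. by cofactor expansion or by noting that A is similar to its Jordan form J, which has the same characteristic polynomial as A) gives
  χ_A(x) = x^3 - 9*x^2 + 27*x - 27
which factors as (x - 3)^3. The eigenvalues (with algebraic multiplicities) are λ = 3 with multiplicity 3.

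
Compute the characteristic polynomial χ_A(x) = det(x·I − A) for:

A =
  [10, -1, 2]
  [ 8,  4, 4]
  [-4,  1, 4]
x^3 - 18*x^2 + 108*x - 216

Expanding det(x·I − A) (e.g. by cofactor expansion or by noting that A is similar to its Jordan form J, which has the same characteristic polynomial as A) gives
  χ_A(x) = x^3 - 18*x^2 + 108*x - 216
which factors as (x - 6)^3. The eigenvalues (with algebraic multiplicities) are λ = 6 with multiplicity 3.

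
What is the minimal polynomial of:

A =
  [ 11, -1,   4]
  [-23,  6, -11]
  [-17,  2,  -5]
x^3 - 12*x^2 + 48*x - 64

The characteristic polynomial is χ_A(x) = (x - 4)^3, so the eigenvalues are known. The minimal polynomial is
  m_A(x) = Π_λ (x − λ)^{k_λ}
where k_λ is the size of the *largest* Jordan block for λ (equivalently, the smallest k with (A − λI)^k v = 0 for every generalised eigenvector v of λ).

  λ = 4: largest Jordan block has size 3, contributing (x − 4)^3

So m_A(x) = (x - 4)^3 = x^3 - 12*x^2 + 48*x - 64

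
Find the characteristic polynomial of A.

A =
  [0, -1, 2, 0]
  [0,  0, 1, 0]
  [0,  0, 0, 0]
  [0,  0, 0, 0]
x^4

Expanding det(x·I − A) (e.g. by cofactor expansion or by noting that A is similar to its Jordan form J, which has the same characteristic polynomial as A) gives
  χ_A(x) = x^4
which factors as x^4. The eigenvalues (with algebraic multiplicities) are λ = 0 with multiplicity 4.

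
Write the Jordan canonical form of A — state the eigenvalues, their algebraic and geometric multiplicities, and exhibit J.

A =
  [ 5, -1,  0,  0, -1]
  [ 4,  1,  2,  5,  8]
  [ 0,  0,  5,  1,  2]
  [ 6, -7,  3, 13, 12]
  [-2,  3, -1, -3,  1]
J_3(5) ⊕ J_2(5)

The characteristic polynomial is
  det(x·I − A) = x^5 - 25*x^4 + 250*x^3 - 1250*x^2 + 3125*x - 3125 = (x - 5)^5

Eigenvalues and multiplicities (the geometric multiplicity of λ is n − rank(A − λI), which equals the number of Jordan blocks for λ):
  λ = 5: algebraic multiplicity = 5, geometric multiplicity = 2

Determining the block sizes for each eigenvalue:
  λ = 5: with am = 5 and gm = 2, the partition is not yet determined (e.g. several partitions of 5 into 2 parts exist). Let N = A − (5)·I. Computing rank(N^1) = 3, rank(N^2) = 1, rank(N^3) = 0; the number of blocks of size ≥ j is rank(N^{j−1}) − rank(N^j), giving [2, 2, 1]. So we have 1 block(s) of size 3, 1 block(s) of size 2 → block sizes [3, 2]

Assembling the blocks gives a Jordan form
J =
  [5, 1, 0, 0, 0]
  [0, 5, 1, 0, 0]
  [0, 0, 5, 0, 0]
  [0, 0, 0, 5, 1]
  [0, 0, 0, 0, 5]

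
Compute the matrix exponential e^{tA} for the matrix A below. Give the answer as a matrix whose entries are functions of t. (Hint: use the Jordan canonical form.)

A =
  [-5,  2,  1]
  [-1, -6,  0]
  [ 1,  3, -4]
e^{tA} =
  [-t^2*exp(-5*t)/2 + exp(-5*t), t^2*exp(-5*t)/2 + 2*t*exp(-5*t), t^2*exp(-5*t)/2 + t*exp(-5*t)]
  [t^2*exp(-5*t)/2 - t*exp(-5*t), -t^2*exp(-5*t)/2 - t*exp(-5*t) + exp(-5*t), -t^2*exp(-5*t)/2]
  [-t^2*exp(-5*t) + t*exp(-5*t), t^2*exp(-5*t) + 3*t*exp(-5*t), t^2*exp(-5*t) + t*exp(-5*t) + exp(-5*t)]

Strategy: write A = P · J · P⁻¹ where J is a Jordan canonical form, so e^{tA} = P · e^{tJ} · P⁻¹, and e^{tJ} can be computed block-by-block.

A has Jordan form
J =
  [-5,  1,  0]
  [ 0, -5,  1]
  [ 0,  0, -5]
(up to reordering of blocks).

Per-block formulas:
  For a 3×3 Jordan block J_3(-5): exp(t · J_3(-5)) = e^(-5t)·(I + t·N + (t^2/2)·N^2), where N is the 3×3 nilpotent shift.

After assembling e^{tJ} and conjugating by P, we get:

e^{tA} =
  [-t^2*exp(-5*t)/2 + exp(-5*t), t^2*exp(-5*t)/2 + 2*t*exp(-5*t), t^2*exp(-5*t)/2 + t*exp(-5*t)]
  [t^2*exp(-5*t)/2 - t*exp(-5*t), -t^2*exp(-5*t)/2 - t*exp(-5*t) + exp(-5*t), -t^2*exp(-5*t)/2]
  [-t^2*exp(-5*t) + t*exp(-5*t), t^2*exp(-5*t) + 3*t*exp(-5*t), t^2*exp(-5*t) + t*exp(-5*t) + exp(-5*t)]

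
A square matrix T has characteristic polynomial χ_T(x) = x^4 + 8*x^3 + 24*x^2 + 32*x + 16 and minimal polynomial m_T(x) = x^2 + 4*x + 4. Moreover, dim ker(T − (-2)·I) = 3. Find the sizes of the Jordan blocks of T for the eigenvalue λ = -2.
Block sizes for λ = -2: [2, 1, 1]

Step 1 — from the characteristic polynomial, algebraic multiplicity of λ = -2 is 4. From dim ker(T − (-2)·I) = 3, there are exactly 3 Jordan blocks for λ = -2.
Step 2 — from the minimal polynomial, the factor (x + 2)^2 tells us the largest block for λ = -2 has size 2.
Step 3 — with total size 4, 3 blocks, and largest block 2, the block sizes (in nonincreasing order) are [2, 1, 1].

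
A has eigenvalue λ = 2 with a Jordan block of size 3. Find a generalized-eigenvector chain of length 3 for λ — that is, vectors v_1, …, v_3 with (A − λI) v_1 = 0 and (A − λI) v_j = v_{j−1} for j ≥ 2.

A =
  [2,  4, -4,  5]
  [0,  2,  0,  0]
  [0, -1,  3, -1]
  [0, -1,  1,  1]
A Jordan chain for λ = 2 of length 3:
v_1 = (-1, 0, 0, 0)ᵀ
v_2 = (4, 0, -1, -1)ᵀ
v_3 = (0, 1, 0, 0)ᵀ

Let N = A − (2)·I. We want v_3 with N^3 v_3 = 0 but N^2 v_3 ≠ 0; then v_{j-1} := N · v_j for j = 3, …, 2.

Pick v_3 = (0, 1, 0, 0)ᵀ.
Then v_2 = N · v_3 = (4, 0, -1, -1)ᵀ.
Then v_1 = N · v_2 = (-1, 0, 0, 0)ᵀ.

Sanity check: (A − (2)·I) v_1 = (0, 0, 0, 0)ᵀ = 0. ✓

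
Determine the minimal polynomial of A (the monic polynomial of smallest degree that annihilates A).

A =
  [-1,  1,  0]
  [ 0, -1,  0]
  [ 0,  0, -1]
x^2 + 2*x + 1

The characteristic polynomial is χ_A(x) = (x + 1)^3, so the eigenvalues are known. The minimal polynomial is
  m_A(x) = Π_λ (x − λ)^{k_λ}
where k_λ is the size of the *largest* Jordan block for λ (equivalently, the smallest k with (A − λI)^k v = 0 for every generalised eigenvector v of λ).

  λ = -1: largest Jordan block has size 2, contributing (x + 1)^2

So m_A(x) = (x + 1)^2 = x^2 + 2*x + 1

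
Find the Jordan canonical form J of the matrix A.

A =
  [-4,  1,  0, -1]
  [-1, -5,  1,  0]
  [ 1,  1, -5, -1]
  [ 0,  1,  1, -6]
J_2(-5) ⊕ J_2(-5)

The characteristic polynomial is
  det(x·I − A) = x^4 + 20*x^3 + 150*x^2 + 500*x + 625 = (x + 5)^4

Eigenvalues and multiplicities (the geometric multiplicity of λ is n − rank(A − λI), which equals the number of Jordan blocks for λ):
  λ = -5: algebraic multiplicity = 4, geometric multiplicity = 2

Determining the block sizes for each eigenvalue:
  λ = -5: with am = 4 and gm = 2, the partition is not yet determined (e.g. several partitions of 4 into 2 parts exist). Let N = A − (-5)·I. Computing rank(N^1) = 2, rank(N^2) = 0; the number of blocks of size ≥ j is rank(N^{j−1}) − rank(N^j), giving [2, 2]. So we have 2 block(s) of size 2 → block sizes [2, 2]

Assembling the blocks gives a Jordan form
J =
  [-5,  1,  0,  0]
  [ 0, -5,  0,  0]
  [ 0,  0, -5,  1]
  [ 0,  0,  0, -5]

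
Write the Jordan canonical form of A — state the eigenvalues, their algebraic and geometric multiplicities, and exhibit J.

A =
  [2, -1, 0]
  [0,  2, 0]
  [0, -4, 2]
J_2(2) ⊕ J_1(2)

The characteristic polynomial is
  det(x·I − A) = x^3 - 6*x^2 + 12*x - 8 = (x - 2)^3

Eigenvalues and multiplicities (the geometric multiplicity of λ is n − rank(A − λI), which equals the number of Jordan blocks for λ):
  λ = 2: algebraic multiplicity = 3, geometric multiplicity = 2

Determining the block sizes for each eigenvalue:
  λ = 2: 2 blocks summing to 3 forces exactly one block of size 2 and the rest size 1 → block sizes [2, 1]

Assembling the blocks gives a Jordan form
J =
  [2, 1, 0]
  [0, 2, 0]
  [0, 0, 2]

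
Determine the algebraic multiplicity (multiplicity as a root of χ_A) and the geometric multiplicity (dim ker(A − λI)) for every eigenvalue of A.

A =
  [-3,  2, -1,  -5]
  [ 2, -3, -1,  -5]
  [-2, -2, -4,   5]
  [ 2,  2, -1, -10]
λ = -5: alg = 4, geom = 3

Step 1 — factor the characteristic polynomial to read off the algebraic multiplicities:
  χ_A(x) = (x + 5)^4

Step 2 — compute geometric multiplicities via the rank-nullity identity g(λ) = n − rank(A − λI):
  rank(A − (-5)·I) = 1, so dim ker(A − (-5)·I) = n − 1 = 3

Summary:
  λ = -5: algebraic multiplicity = 4, geometric multiplicity = 3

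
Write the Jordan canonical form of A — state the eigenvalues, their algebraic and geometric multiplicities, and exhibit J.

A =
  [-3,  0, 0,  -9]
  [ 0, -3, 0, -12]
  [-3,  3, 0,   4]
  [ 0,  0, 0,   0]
J_1(-3) ⊕ J_1(-3) ⊕ J_2(0)

The characteristic polynomial is
  det(x·I − A) = x^4 + 6*x^3 + 9*x^2 = x^2*(x + 3)^2

Eigenvalues and multiplicities (the geometric multiplicity of λ is n − rank(A − λI), which equals the number of Jordan blocks for λ):
  λ = -3: algebraic multiplicity = 2, geometric multiplicity = 2
  λ = 0: algebraic multiplicity = 2, geometric multiplicity = 1

Determining the block sizes for each eigenvalue:
  λ = -3: gm = am = 2, so every block has size 1 → block sizes [1, 1]
  λ = 0: one block (gm = 1), so the single block has size am = 2 → block sizes [2]

Assembling the blocks gives a Jordan form
J =
  [-3,  0, 0, 0]
  [ 0, -3, 0, 0]
  [ 0,  0, 0, 1]
  [ 0,  0, 0, 0]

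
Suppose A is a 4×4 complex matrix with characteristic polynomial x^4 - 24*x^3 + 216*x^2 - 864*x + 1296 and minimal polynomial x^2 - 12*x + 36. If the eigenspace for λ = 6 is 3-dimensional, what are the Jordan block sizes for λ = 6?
Block sizes for λ = 6: [2, 1, 1]

Step 1 — from the characteristic polynomial, algebraic multiplicity of λ = 6 is 4. From dim ker(A − (6)·I) = 3, there are exactly 3 Jordan blocks for λ = 6.
Step 2 — from the minimal polynomial, the factor (x − 6)^2 tells us the largest block for λ = 6 has size 2.
Step 3 — with total size 4, 3 blocks, and largest block 2, the block sizes (in nonincreasing order) are [2, 1, 1].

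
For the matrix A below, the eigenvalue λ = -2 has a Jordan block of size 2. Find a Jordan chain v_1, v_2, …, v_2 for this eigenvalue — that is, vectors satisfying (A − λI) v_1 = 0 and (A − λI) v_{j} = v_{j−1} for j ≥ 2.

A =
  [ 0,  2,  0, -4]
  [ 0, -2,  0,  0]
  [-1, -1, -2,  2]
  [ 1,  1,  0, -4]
A Jordan chain for λ = -2 of length 2:
v_1 = (2, 0, -1, 1)ᵀ
v_2 = (1, 0, 0, 0)ᵀ

Let N = A − (-2)·I. We want v_2 with N^2 v_2 = 0 but N^1 v_2 ≠ 0; then v_{j-1} := N · v_j for j = 2, …, 2.

Pick v_2 = (1, 0, 0, 0)ᵀ.
Then v_1 = N · v_2 = (2, 0, -1, 1)ᵀ.

Sanity check: (A − (-2)·I) v_1 = (0, 0, 0, 0)ᵀ = 0. ✓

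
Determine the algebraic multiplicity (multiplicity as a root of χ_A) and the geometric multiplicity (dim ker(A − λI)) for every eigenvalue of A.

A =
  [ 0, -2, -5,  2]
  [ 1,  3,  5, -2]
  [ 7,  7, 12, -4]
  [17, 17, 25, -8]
λ = 1: alg = 1, geom = 1; λ = 2: alg = 3, geom = 2

Step 1 — factor the characteristic polynomial to read off the algebraic multiplicities:
  χ_A(x) = (x - 2)^3*(x - 1)

Step 2 — compute geometric multiplicities via the rank-nullity identity g(λ) = n − rank(A − λI):
  rank(A − (1)·I) = 3, so dim ker(A − (1)·I) = n − 3 = 1
  rank(A − (2)·I) = 2, so dim ker(A − (2)·I) = n − 2 = 2

Summary:
  λ = 1: algebraic multiplicity = 1, geometric multiplicity = 1
  λ = 2: algebraic multiplicity = 3, geometric multiplicity = 2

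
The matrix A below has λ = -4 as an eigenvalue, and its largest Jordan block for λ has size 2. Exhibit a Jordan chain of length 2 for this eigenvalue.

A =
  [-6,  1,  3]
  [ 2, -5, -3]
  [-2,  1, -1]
A Jordan chain for λ = -4 of length 2:
v_1 = (-2, 2, -2)ᵀ
v_2 = (1, 0, 0)ᵀ

Let N = A − (-4)·I. We want v_2 with N^2 v_2 = 0 but N^1 v_2 ≠ 0; then v_{j-1} := N · v_j for j = 2, …, 2.

Pick v_2 = (1, 0, 0)ᵀ.
Then v_1 = N · v_2 = (-2, 2, -2)ᵀ.

Sanity check: (A − (-4)·I) v_1 = (0, 0, 0)ᵀ = 0. ✓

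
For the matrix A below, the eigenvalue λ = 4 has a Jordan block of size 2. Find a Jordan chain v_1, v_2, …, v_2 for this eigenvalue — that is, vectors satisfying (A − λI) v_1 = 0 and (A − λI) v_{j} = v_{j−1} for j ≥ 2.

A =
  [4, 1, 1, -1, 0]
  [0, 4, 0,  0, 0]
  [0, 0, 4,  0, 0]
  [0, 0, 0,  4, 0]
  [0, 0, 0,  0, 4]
A Jordan chain for λ = 4 of length 2:
v_1 = (1, 0, 0, 0, 0)ᵀ
v_2 = (0, 1, 0, 0, 0)ᵀ

Let N = A − (4)·I. We want v_2 with N^2 v_2 = 0 but N^1 v_2 ≠ 0; then v_{j-1} := N · v_j for j = 2, …, 2.

Pick v_2 = (0, 1, 0, 0, 0)ᵀ.
Then v_1 = N · v_2 = (1, 0, 0, 0, 0)ᵀ.

Sanity check: (A − (4)·I) v_1 = (0, 0, 0, 0, 0)ᵀ = 0. ✓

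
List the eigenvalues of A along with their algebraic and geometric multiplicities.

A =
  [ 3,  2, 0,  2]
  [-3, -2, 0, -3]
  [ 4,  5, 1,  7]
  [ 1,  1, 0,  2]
λ = 1: alg = 4, geom = 2

Step 1 — factor the characteristic polynomial to read off the algebraic multiplicities:
  χ_A(x) = (x - 1)^4

Step 2 — compute geometric multiplicities via the rank-nullity identity g(λ) = n − rank(A − λI):
  rank(A − (1)·I) = 2, so dim ker(A − (1)·I) = n − 2 = 2

Summary:
  λ = 1: algebraic multiplicity = 4, geometric multiplicity = 2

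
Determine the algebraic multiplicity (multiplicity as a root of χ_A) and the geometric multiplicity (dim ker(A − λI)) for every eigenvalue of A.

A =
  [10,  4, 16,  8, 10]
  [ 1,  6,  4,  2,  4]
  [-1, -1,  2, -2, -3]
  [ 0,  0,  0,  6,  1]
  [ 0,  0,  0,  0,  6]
λ = 6: alg = 5, geom = 2

Step 1 — factor the characteristic polynomial to read off the algebraic multiplicities:
  χ_A(x) = (x - 6)^5

Step 2 — compute geometric multiplicities via the rank-nullity identity g(λ) = n − rank(A − λI):
  rank(A − (6)·I) = 3, so dim ker(A − (6)·I) = n − 3 = 2

Summary:
  λ = 6: algebraic multiplicity = 5, geometric multiplicity = 2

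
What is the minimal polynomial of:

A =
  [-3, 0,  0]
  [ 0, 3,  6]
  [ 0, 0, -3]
x^2 - 9

The characteristic polynomial is χ_A(x) = (x - 3)*(x + 3)^2, so the eigenvalues are known. The minimal polynomial is
  m_A(x) = Π_λ (x − λ)^{k_λ}
where k_λ is the size of the *largest* Jordan block for λ (equivalently, the smallest k with (A − λI)^k v = 0 for every generalised eigenvector v of λ).

  λ = -3: largest Jordan block has size 1, contributing (x + 3)
  λ = 3: largest Jordan block has size 1, contributing (x − 3)

So m_A(x) = (x - 3)*(x + 3) = x^2 - 9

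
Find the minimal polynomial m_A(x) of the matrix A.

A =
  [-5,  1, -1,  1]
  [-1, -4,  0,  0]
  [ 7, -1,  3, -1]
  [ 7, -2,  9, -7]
x^4 + 13*x^3 + 45*x^2 - 25*x - 250

The characteristic polynomial is χ_A(x) = (x - 2)*(x + 5)^3, so the eigenvalues are known. The minimal polynomial is
  m_A(x) = Π_λ (x − λ)^{k_λ}
where k_λ is the size of the *largest* Jordan block for λ (equivalently, the smallest k with (A − λI)^k v = 0 for every generalised eigenvector v of λ).

  λ = -5: largest Jordan block has size 3, contributing (x + 5)^3
  λ = 2: largest Jordan block has size 1, contributing (x − 2)

So m_A(x) = (x - 2)*(x + 5)^3 = x^4 + 13*x^3 + 45*x^2 - 25*x - 250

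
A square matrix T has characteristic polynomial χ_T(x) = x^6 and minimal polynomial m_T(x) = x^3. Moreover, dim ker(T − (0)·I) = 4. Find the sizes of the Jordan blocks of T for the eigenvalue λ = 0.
Block sizes for λ = 0: [3, 1, 1, 1]

Step 1 — from the characteristic polynomial, algebraic multiplicity of λ = 0 is 6. From dim ker(T − (0)·I) = 4, there are exactly 4 Jordan blocks for λ = 0.
Step 2 — from the minimal polynomial, the factor (x − 0)^3 tells us the largest block for λ = 0 has size 3.
Step 3 — with total size 6, 4 blocks, and largest block 3, the block sizes (in nonincreasing order) are [3, 1, 1, 1].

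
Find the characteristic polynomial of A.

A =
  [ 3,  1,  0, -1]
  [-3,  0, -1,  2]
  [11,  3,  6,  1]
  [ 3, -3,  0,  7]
x^4 - 16*x^3 + 96*x^2 - 256*x + 256

Expanding det(x·I − A) (e.g. by cofactor expansion or by noting that A is similar to its Jordan form J, which has the same characteristic polynomial as A) gives
  χ_A(x) = x^4 - 16*x^3 + 96*x^2 - 256*x + 256
which factors as (x - 4)^4. The eigenvalues (with algebraic multiplicities) are λ = 4 with multiplicity 4.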